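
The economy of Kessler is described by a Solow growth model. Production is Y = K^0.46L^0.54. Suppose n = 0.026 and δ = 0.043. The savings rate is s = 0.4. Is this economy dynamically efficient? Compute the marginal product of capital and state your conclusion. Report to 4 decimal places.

dynamically efficient; MPK ≈ 0.0794

The effective depreciation rate is n + δ = 0.026 + 0.043 = 0.069.
Steady-state k*: s·k^0.46 = 0.069·k gives k* = (0.4/0.069)^(1/0.54) ≈ 25.9032.
MPK = 0.46·25.9032^(-0.54) ≈ 0.0794.
MPK > n+δ = 0.069, so the economy is dynamically efficient (under-saving).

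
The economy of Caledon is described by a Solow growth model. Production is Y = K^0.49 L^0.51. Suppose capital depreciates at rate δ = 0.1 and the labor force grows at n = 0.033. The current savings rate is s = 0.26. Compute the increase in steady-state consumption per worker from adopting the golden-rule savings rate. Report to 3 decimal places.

Δc ≈ 0.376

n + δ = 0.033 + 0.1 = 0.133.
Current steady state (s = 0.26): k* = (0.26/0.133)^(1/0.51) ≈ 3.7224, y* = 3.7224^0.49 ≈ 1.9042, c* = (1−0.26)·1.9042 ≈ 1.4091.
Setting f'(k) = n+δ gives 0.49·k^(0.49−1) = 0.133, hence k_gold = (0.49/0.133)^(1/0.51) ≈ 12.8967.
y_gold = 12.8967^0.49 ≈ 3.5005, c_gold = y_gold − 0.133·k_gold ≈ 1.7853.
Gain: Δc = 1.7853 − 1.4091 ≈ 0.3762.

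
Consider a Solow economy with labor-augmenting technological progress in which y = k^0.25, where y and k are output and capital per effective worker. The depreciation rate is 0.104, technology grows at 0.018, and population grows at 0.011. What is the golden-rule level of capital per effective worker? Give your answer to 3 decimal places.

The effective depreciation rate is n + g + δ = 0.011 + 0.018 + 0.104 = 0.133.
Maximizing c = f(k) − (n+g+δ)·k gives f'(k) = n+g+δ, i.e. 0.25·k^(0.25−1) = 0.133, so k_gold = (0.25/0.133)^(1/0.75) ≈ 2.3198.

k_gold ≈ 2.320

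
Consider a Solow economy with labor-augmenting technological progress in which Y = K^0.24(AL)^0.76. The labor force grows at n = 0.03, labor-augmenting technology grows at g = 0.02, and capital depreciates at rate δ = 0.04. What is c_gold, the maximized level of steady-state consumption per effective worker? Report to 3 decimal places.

Break-even investment rate: n + g + δ = 0.03 + 0.02 + 0.04 = 0.09.
Setting f'(k) = n+g+δ gives 0.24·k^(0.24−1) = 0.09, hence k_gold = (0.24/0.09)^(1/0.76) ≈ 3.6348.
y_gold = 3.6348^0.24 ≈ 1.3631.
c_gold = y_gold − (n+g+δ)·k_gold = 1.3631 − 0.09·3.6348 ≈ 1.0359.

c_gold ≈ 1.036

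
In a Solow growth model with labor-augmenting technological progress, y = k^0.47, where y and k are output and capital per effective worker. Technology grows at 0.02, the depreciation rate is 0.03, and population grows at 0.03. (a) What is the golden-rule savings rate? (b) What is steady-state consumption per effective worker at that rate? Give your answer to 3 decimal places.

(a) s_gold = 0.470; (b) c_gold ≈ 2.548

The effective depreciation rate is n + g + δ = 0.03 + 0.02 + 0.03 = 0.08.
For Cobb-Douglas, s_gold equals capital's share: s_gold = 0.47.
At the golden rule the marginal product of capital equals n+g+δ: 0.47·k^(0.47−1) = 0.08. Solving, k_gold = (0.47/0.08)^(1/0.53) ≈ 28.2461.
y_gold = 28.2461^0.47 ≈ 4.8078; c_gold = (1−0.47)·y_gold ≈ 2.5482.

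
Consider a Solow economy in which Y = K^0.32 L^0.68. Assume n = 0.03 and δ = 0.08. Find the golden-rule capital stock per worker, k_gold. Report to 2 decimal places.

k_gold ≈ 4.81

Break-even investment rate: n + δ = 0.03 + 0.08 = 0.11.
Maximizing c = f(k) − (n+δ)·k gives f'(k) = n+δ, i.e. 0.32·k^(0.32−1) = 0.11, so k_gold = (0.32/0.11)^(1/0.68) ≈ 4.8083.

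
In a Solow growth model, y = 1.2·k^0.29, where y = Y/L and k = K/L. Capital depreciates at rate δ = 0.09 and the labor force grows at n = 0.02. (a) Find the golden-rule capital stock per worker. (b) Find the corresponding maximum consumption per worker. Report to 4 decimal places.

Capital per worker breaks even when investment replaces (n + δ)·k; here n + δ = 0.11.
Golden rule sets MPK = n+δ: 0.29·1.2·k^(0.29−1) = 0.11, so k_gold = (0.29·1.2/0.11)^(1/0.71) ≈ 5.0639.
y_gold = 1.2·5.0639^0.29 ≈ 1.9208; c_gold = y_gold − 0.11·k_gold ≈ 1.3638.

(a) k_gold ≈ 5.0639; (b) c_gold ≈ 1.3638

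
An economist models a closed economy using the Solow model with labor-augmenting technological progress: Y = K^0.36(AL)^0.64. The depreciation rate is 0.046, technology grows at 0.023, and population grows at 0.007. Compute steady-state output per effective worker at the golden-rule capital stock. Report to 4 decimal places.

y_gold ≈ 2.3986

Capital per effective worker breaks even when investment replaces (n + g + δ)·k; here n + g + δ = 0.076.
At the golden rule the marginal product of capital equals n+g+δ: 0.36·k^(0.36−1) = 0.076. Solving, k_gold = (0.36/0.076)^(1/0.64) ≈ 11.3619.
Output: y_gold = k_gold^0.36 = 11.3619^0.36 ≈ 2.3986.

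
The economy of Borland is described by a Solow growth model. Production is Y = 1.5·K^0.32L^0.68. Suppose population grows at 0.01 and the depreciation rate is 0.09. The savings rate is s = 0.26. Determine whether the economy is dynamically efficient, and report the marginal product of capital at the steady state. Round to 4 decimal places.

Break-even investment rate: n + δ = 0.01 + 0.09 = 0.1.
Steady-state k*: s·A·k^0.32 = 0.1·k gives k* = (0.26·1.5/0.1)^(1/0.68) ≈ 7.3997.
MPK = 0.32·1.5·7.3997^(-0.68) ≈ 0.1231.
MPK > n+δ = 0.1, so the economy is dynamically efficient (under-saving).

dynamically efficient; MPK ≈ 0.1231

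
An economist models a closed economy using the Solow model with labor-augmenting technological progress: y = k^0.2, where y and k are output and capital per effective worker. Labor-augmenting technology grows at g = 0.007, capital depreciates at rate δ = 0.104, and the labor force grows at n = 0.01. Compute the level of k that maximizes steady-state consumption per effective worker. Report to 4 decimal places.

The effective depreciation rate is n + g + δ = 0.01 + 0.007 + 0.104 = 0.121.
Golden rule sets MPK = n+g+δ: 0.2·k^(0.2−1) = 0.121, so k_gold = (0.2/0.121)^(1/0.8) ≈ 1.8742.

k_gold ≈ 1.8742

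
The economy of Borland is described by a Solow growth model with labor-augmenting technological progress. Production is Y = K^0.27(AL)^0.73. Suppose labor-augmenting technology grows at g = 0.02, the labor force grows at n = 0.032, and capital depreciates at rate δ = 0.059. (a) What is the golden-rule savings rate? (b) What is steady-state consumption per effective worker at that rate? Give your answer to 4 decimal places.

(a) s_gold = 0.2700; (b) c_gold ≈ 1.0142

The effective depreciation rate is n + g + δ = 0.032 + 0.02 + 0.059 = 0.111.
For Cobb-Douglas, s_gold equals capital's share: s_gold = 0.27.
Maximizing c = f(k) − (n+g+δ)·k gives f'(k) = n+g+δ, i.e. 0.27·k^(0.27−1) = 0.111, so k_gold = (0.27/0.111)^(1/0.73) ≈ 3.3793.
y_gold = 3.3793^0.27 ≈ 1.3893; c_gold = (1−0.27)·y_gold ≈ 1.0142.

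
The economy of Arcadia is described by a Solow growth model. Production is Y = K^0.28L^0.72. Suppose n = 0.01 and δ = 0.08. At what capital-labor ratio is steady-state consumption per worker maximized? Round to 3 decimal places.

Break-even investment rate: n + δ = 0.01 + 0.08 = 0.09.
At the golden rule the marginal product of capital equals n+δ: 0.28·k^(0.28−1) = 0.09. Solving, k_gold = (0.28/0.09)^(1/0.72) ≈ 4.8373.

k_gold ≈ 4.837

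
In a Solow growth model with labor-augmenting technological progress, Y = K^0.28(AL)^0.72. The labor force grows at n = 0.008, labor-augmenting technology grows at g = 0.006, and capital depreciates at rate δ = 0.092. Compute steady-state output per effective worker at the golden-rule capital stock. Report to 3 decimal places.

y_gold ≈ 1.459

Capital per effective worker breaks even when investment replaces (n + g + δ)·k; here n + g + δ = 0.106.
Golden rule sets MPK = n+g+δ: 0.28·k^(0.28−1) = 0.106, so k_gold = (0.28/0.106)^(1/0.72) ≈ 3.8539.
Output: y_gold = k_gold^0.28 = 3.8539^0.28 ≈ 1.4590.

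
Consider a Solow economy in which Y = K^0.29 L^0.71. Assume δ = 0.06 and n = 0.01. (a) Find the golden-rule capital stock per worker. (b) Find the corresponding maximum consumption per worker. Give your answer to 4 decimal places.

The effective depreciation rate is n + δ = 0.01 + 0.06 = 0.07.
Maximizing c = f(k) − (n+δ)·k gives f'(k) = n+δ, i.e. 0.29·k^(0.29−1) = 0.07, so k_gold = (0.29/0.07)^(1/0.71) ≈ 7.4035.
y_gold = 7.4035^0.29 ≈ 1.7870; c_gold = y_gold − 0.07·k_gold ≈ 1.2688.

(a) k_gold ≈ 7.4035; (b) c_gold ≈ 1.2688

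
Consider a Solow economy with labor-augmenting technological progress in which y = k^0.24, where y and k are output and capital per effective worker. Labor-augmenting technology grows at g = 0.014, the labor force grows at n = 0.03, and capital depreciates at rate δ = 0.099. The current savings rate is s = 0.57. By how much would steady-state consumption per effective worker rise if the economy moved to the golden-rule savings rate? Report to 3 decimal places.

Δc ≈ 0.230

n + g + δ = 0.03 + 0.014 + 0.099 = 0.143.
Current steady state (s = 0.57): k* = (0.57/0.143)^(1/0.76) ≈ 6.1685, y* = 6.1685^0.24 ≈ 1.5475, c* = (1−0.57)·1.5475 ≈ 0.6654.
At the golden rule the marginal product of capital equals n+g+δ: 0.24·k^(0.24−1) = 0.143. Solving, k_gold = (0.24/0.143)^(1/0.76) ≈ 1.9765.
y_gold = 1.9765^0.24 ≈ 1.1776, c_gold = y_gold − 0.143·k_gold ≈ 0.8950.
Gain: Δc = 0.8950 − 0.6654 ≈ 0.2296.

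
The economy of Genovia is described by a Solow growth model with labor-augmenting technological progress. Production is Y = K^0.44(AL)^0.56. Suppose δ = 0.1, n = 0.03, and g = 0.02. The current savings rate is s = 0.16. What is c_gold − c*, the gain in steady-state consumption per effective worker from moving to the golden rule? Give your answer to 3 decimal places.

Δc ≈ 0.421

Break-even investment rate: n + g + δ = 0.03 + 0.02 + 0.1 = 0.15.
Current steady state (s = 0.16): k* = (0.16/0.15)^(1/0.56) ≈ 1.1222, y* = 1.1222^0.44 ≈ 1.0520, c* = (1−0.16)·1.0520 ≈ 0.8837.
Golden rule sets MPK = n+g+δ: 0.44·k^(0.44−1) = 0.15, so k_gold = (0.44/0.15)^(1/0.56) ≈ 6.8324.
y_gold = 6.8324^0.44 ≈ 2.3292, c_gold = y_gold − 0.15·k_gold ≈ 1.3044.
Gain: Δc = 1.3044 − 0.8837 ≈ 0.4207.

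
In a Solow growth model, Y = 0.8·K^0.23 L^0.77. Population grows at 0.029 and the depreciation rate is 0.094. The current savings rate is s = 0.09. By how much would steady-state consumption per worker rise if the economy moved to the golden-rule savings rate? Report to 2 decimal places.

Δc ≈ 0.07

n + δ = 0.029 + 0.094 = 0.123.
Current steady state (s = 0.09): k* = (0.09·0.8/0.123)^(1/0.77) ≈ 0.4988, y* = 0.8·0.4988^0.23 ≈ 0.6817, c* = (1−0.09)·0.6817 ≈ 0.6204.
At the golden rule the marginal product of capital equals n+δ: 0.23·0.8·k^(0.23−1) = 0.123. Solving, k_gold = (0.23·0.8/0.123)^(1/0.77) ≈ 1.6872.
y_gold = 0.8·1.6872^0.23 ≈ 0.9023, c_gold = y_gold − 0.123·k_gold ≈ 0.6947.
Gain: Δc = 0.6947 − 0.6204 ≈ 0.0744.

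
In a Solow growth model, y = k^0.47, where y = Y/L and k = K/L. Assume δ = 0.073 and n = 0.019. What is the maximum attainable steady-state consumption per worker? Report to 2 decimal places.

c_gold ≈ 2.25

n + δ = 0.019 + 0.073 = 0.092.
Maximizing c = f(k) − (n+δ)·k gives f'(k) = n+δ, i.e. 0.47·k^(0.47−1) = 0.092, so k_gold = (0.47/0.092)^(1/0.53) ≈ 21.6987.
y_gold = 21.6987^0.47 ≈ 4.2474.
c_gold = y_gold − (n+δ)·k_gold = 4.2474 − 0.092·21.6987 ≈ 2.2511.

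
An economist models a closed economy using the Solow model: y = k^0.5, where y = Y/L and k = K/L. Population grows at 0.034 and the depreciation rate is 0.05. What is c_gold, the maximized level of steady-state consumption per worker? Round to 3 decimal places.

c_gold ≈ 2.976

n + δ = 0.034 + 0.05 = 0.084.
Setting f'(k) = n+δ gives 0.5·k^(0.5−1) = 0.084, hence k_gold = (0.5/0.084)^(1/0.5) ≈ 35.4308.
y_gold = 35.4308^0.5 ≈ 5.9524.
c_gold = y_gold − (n+δ)·k_gold = 5.9524 − 0.084·35.4308 ≈ 2.9762.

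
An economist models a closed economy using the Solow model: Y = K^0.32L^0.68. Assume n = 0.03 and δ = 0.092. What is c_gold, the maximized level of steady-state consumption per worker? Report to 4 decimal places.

c_gold ≈ 1.0705

The effective depreciation rate is n + δ = 0.03 + 0.092 = 0.122.
Setting f'(k) = n+δ gives 0.32·k^(0.32−1) = 0.122, hence k_gold = (0.32/0.122)^(1/0.68) ≈ 4.1292.
y_gold = 4.1292^0.32 ≈ 1.5743.
c_gold = y_gold − (n+δ)·k_gold = 1.5743 − 0.122·4.1292 ≈ 1.0705.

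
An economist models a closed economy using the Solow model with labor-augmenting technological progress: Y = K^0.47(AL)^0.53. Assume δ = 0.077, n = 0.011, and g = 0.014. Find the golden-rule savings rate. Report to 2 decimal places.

s_gold = 0.47

The effective depreciation rate is n + g + δ = 0.011 + 0.014 + 0.077 = 0.102.
At the golden rule MPK = n+g+δ, and in any Cobb-Douglas steady state s = (n+g+δ)·k/y = MPK·k/y = capital's share 0.47.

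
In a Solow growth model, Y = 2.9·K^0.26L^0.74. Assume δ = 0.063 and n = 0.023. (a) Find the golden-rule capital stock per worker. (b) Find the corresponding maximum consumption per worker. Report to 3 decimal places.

(a) k_gold ≈ 18.800; (b) c_gold ≈ 4.602

Break-even investment rate: n + δ = 0.023 + 0.063 = 0.086.
Golden rule sets MPK = n+δ: 0.26·2.9·k^(0.26−1) = 0.086, so k_gold = (0.26·2.9/0.086)^(1/0.74) ≈ 18.7998.
y_gold = 2.9·18.7998^0.26 ≈ 6.2184; c_gold = y_gold − 0.086·k_gold ≈ 4.6016.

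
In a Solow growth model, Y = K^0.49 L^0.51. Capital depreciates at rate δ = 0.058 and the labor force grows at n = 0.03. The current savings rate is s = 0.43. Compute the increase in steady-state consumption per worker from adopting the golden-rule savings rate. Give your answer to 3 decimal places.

Capital per worker breaks even when investment replaces (n + δ)·k; here n + δ = 0.088.
Current steady state (s = 0.43): k* = (0.43/0.088)^(1/0.51) ≈ 22.4364, y* = 22.4364^0.49 ≈ 4.5916, c* = (1−0.43)·4.5916 ≈ 2.6172.
Golden rule sets MPK = n+δ: 0.49·k^(0.49−1) = 0.088, so k_gold = (0.49/0.088)^(1/0.51) ≈ 28.9857.
y_gold = 28.9857^0.49 ≈ 5.2056, c_gold = y_gold − 0.088·k_gold ≈ 2.6548.
Gain: Δc = 2.6548 − 2.6172 ≈ 0.0376.

Δc ≈ 0.038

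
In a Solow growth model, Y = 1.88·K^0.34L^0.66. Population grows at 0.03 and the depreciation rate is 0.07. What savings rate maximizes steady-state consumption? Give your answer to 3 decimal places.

n + δ = 0.03 + 0.07 = 0.1.
At the golden rule MPK = n+δ, and in any Cobb-Douglas steady state s = (n+δ)·k/y = MPK·k/y = capital's share 0.34.

s_gold = 0.340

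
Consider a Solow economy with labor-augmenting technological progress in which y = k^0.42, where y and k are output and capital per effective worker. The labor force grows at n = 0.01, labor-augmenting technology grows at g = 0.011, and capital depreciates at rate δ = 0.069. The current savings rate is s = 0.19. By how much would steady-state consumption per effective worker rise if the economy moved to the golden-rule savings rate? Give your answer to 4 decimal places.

Capital per effective worker breaks even when investment replaces (n + g + δ)·k; here n + g + δ = 0.09.
Current steady state (s = 0.19): k* = (0.19/0.09)^(1/0.58) ≈ 3.6266, y* = 3.6266^0.42 ≈ 1.7179, c* = (1−0.19)·1.7179 ≈ 1.3915.
Maximizing c = f(k) − (n+g+δ)·k gives f'(k) = n+g+δ, i.e. 0.42·k^(0.42−1) = 0.09, so k_gold = (0.42/0.09)^(1/0.58) ≈ 14.2384.
y_gold = 14.2384^0.42 ≈ 3.0511, c_gold = y_gold − 0.09·k_gold ≈ 1.7696.
Gain: Δc = 1.7696 − 1.3915 ≈ 0.3781.

Δc ≈ 0.3781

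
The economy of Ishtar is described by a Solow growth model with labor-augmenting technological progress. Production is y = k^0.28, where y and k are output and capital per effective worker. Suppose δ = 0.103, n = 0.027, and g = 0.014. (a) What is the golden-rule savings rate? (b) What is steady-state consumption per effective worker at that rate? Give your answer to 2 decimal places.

(a) s_gold = 0.28; (b) c_gold ≈ 0.93

Break-even investment rate: n + g + δ = 0.027 + 0.014 + 0.103 = 0.144.
For Cobb-Douglas, s_gold equals capital's share: s_gold = 0.28.
Maximizing c = f(k) − (n+g+δ)·k gives f'(k) = n+g+δ, i.e. 0.28·k^(0.28−1) = 0.144, so k_gold = (0.28/0.144)^(1/0.72) ≈ 2.5183.
y_gold = 2.5183^0.28 ≈ 1.2951; c_gold = (1−0.28)·y_gold ≈ 0.9325.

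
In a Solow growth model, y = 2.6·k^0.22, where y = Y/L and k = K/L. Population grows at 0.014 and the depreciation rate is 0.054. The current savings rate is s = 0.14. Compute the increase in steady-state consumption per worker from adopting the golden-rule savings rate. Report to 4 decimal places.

Δc ≈ 0.1087

Capital per worker breaks even when investment replaces (n + δ)·k; here n + δ = 0.068.
Current steady state (s = 0.14): k* = (0.14·2.6/0.068)^(1/0.78) ≈ 8.5920, y* = 2.6·8.5920^0.22 ≈ 4.1732, c* = (1−0.14)·4.1732 ≈ 3.5890.
Golden rule sets MPK = n+δ: 0.22·2.6·k^(0.22−1) = 0.068, so k_gold = (0.22·2.6/0.068)^(1/0.78) ≈ 15.3374.
y_gold = 2.6·15.3374^0.22 ≈ 4.7407, c_gold = y_gold − 0.068·k_gold ≈ 3.6977.
Gain: Δc = 3.6977 − 3.5890 ≈ 0.1087.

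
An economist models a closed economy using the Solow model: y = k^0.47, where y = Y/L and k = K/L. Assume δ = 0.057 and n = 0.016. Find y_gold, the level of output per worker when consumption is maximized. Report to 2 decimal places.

y_gold ≈ 5.21

The effective depreciation rate is n + δ = 0.016 + 0.057 = 0.073.
At the golden rule the marginal product of capital equals n+δ: 0.47·k^(0.47−1) = 0.073. Solving, k_gold = (0.47/0.073)^(1/0.53) ≈ 33.5730.
Output: y_gold = k_gold^0.47 = 33.5730^0.47 ≈ 5.2145.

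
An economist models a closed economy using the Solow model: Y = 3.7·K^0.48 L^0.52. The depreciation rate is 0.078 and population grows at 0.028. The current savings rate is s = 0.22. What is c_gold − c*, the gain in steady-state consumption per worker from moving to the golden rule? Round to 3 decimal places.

Δc ≈ 7.007

Capital per worker breaks even when investment replaces (n + δ)·k; here n + δ = 0.106.
Current steady state (s = 0.22): k* = (0.22·3.7/0.106)^(1/0.52) ≈ 50.4122, y* = 3.7·50.4122^0.48 ≈ 24.2895, c* = (1−0.22)·24.2895 ≈ 18.9458.
Setting f'(k) = n+δ gives 0.48·3.7·k^(0.48−1) = 0.106, hence k_gold = (0.48·3.7/0.106)^(1/0.52) ≈ 226.0007.
y_gold = 3.7·226.0007^0.48 ≈ 49.9085, c_gold = y_gold − 0.106·k_gold ≈ 25.9524.
Gain: Δc = 25.9524 − 18.9458 ≈ 7.0066.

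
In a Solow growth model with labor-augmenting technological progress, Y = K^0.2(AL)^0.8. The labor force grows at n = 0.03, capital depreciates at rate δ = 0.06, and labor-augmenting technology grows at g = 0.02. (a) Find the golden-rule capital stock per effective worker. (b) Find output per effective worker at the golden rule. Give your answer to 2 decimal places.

The effective depreciation rate is n + g + δ = 0.03 + 0.02 + 0.06 = 0.11.
Golden rule sets MPK = n+g+δ: 0.2·k^(0.2−1) = 0.11, so k_gold = (0.2/0.11)^(1/0.8) ≈ 2.1113.
y_gold = 2.1113^0.2 ≈ 1.1612.

(a) k_gold ≈ 2.11; (b) y_gold ≈ 1.16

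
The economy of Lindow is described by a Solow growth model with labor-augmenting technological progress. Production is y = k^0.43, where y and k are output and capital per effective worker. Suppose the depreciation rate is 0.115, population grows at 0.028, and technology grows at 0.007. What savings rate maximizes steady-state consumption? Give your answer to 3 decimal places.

The effective depreciation rate is n + g + δ = 0.028 + 0.007 + 0.115 = 0.15.
At the golden rule MPK = n+g+δ, and in any Cobb-Douglas steady state s = (n+g+δ)·k/y = MPK·k/y = capital's share 0.43.

s_gold = 0.430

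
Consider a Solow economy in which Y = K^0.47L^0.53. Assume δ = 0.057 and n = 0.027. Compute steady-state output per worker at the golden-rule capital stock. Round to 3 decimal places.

Capital per worker breaks even when investment replaces (n + δ)·k; here n + δ = 0.084.
Golden rule sets MPK = n+δ: 0.47·k^(0.47−1) = 0.084, so k_gold = (0.47/0.084)^(1/0.53) ≈ 25.7619.
Output: y_gold = k_gold^0.47 = 25.7619^0.47 ≈ 4.6043.

y_gold ≈ 4.604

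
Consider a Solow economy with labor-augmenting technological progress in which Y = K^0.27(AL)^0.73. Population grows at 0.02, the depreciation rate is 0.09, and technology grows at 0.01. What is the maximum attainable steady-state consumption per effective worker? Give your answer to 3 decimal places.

Break-even investment rate: n + g + δ = 0.02 + 0.01 + 0.09 = 0.12.
At the golden rule the marginal product of capital equals n+g+δ: 0.27·k^(0.27−1) = 0.12. Solving, k_gold = (0.27/0.12)^(1/0.73) ≈ 3.0370.
y_gold = 3.0370^0.27 ≈ 1.3498.
c_gold = y_gold − (n+g+δ)·k_gold = 1.3498 − 0.12·3.0370 ≈ 0.9853.

c_gold ≈ 0.985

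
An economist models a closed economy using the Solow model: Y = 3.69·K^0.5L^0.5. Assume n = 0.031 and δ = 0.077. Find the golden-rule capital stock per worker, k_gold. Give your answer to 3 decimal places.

k_gold ≈ 291.840

Break-even investment rate: n + δ = 0.031 + 0.077 = 0.108.
Setting f'(k) = n+δ gives 0.5·3.69·k^(0.5−1) = 0.108, hence k_gold = (0.5·3.69/0.108)^(1/0.5) ≈ 291.8403.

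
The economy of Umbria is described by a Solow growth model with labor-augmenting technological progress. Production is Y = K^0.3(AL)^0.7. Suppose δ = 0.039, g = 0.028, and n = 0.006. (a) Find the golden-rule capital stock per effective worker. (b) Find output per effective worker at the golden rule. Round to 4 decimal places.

(a) k_gold ≈ 7.5310; (b) y_gold ≈ 1.8326

Capital per effective worker breaks even when investment replaces (n + g + δ)·k; here n + g + δ = 0.073.
At the golden rule the marginal product of capital equals n+g+δ: 0.3·k^(0.3−1) = 0.073. Solving, k_gold = (0.3/0.073)^(1/0.7) ≈ 7.5310.
y_gold = 7.5310^0.3 ≈ 1.8326.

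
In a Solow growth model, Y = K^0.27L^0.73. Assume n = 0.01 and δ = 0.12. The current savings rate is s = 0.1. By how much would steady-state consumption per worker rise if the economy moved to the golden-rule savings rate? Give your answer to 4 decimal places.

n + δ = 0.01 + 0.12 = 0.13.
Current steady state (s = 0.1): k* = (0.1/0.13)^(1/0.73) ≈ 0.6981, y* = 0.6981^0.27 ≈ 0.9075, c* = (1−0.1)·0.9075 ≈ 0.8168.
At the golden rule the marginal product of capital equals n+δ: 0.27·k^(0.27−1) = 0.13. Solving, k_gold = (0.27/0.13)^(1/0.73) ≈ 2.7216.
y_gold = 2.7216^0.27 ≈ 1.3104, c_gold = y_gold − 0.13·k_gold ≈ 0.9566.
Gain: Δc = 0.9566 − 0.8168 ≈ 0.1398.

Δc ≈ 0.1398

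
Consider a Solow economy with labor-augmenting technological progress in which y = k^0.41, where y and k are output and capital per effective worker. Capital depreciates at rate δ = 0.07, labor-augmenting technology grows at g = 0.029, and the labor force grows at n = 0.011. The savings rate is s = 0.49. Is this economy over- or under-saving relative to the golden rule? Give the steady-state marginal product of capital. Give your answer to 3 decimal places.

over-saving; MPK ≈ 0.092

n + g + δ = 0.011 + 0.029 + 0.07 = 0.11.
Steady-state k*: s·k^0.41 = 0.11·k gives k* = (0.49/0.11)^(1/0.59) ≈ 12.5796.
MPK = 0.41·12.5796^(-0.59) ≈ 0.0920.
MPK < n+g+δ = 0.11, so the economy is dynamically inefficient (over-saving).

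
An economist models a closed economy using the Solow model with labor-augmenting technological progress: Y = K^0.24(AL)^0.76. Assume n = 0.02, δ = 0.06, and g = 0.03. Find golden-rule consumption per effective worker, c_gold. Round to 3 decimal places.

Capital per effective worker breaks even when investment replaces (n + g + δ)·k; here n + g + δ = 0.11.
Setting f'(k) = n+g+δ gives 0.24·k^(0.24−1) = 0.11, hence k_gold = (0.24/0.11)^(1/0.76) ≈ 2.7913.
y_gold = 2.7913^0.24 ≈ 1.2794.
c_gold = y_gold − (n+g+δ)·k_gold = 1.2794 − 0.11·2.7913 ≈ 0.9723.

c_gold ≈ 0.972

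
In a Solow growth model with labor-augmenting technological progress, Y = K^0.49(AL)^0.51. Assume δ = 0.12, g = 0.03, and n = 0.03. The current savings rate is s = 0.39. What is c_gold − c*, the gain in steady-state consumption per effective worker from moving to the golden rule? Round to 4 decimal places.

n + g + δ = 0.03 + 0.03 + 0.12 = 0.18.
Current steady state (s = 0.39): k* = (0.39/0.18)^(1/0.51) ≈ 4.5542, y* = 4.5542^0.49 ≈ 2.1020, c* = (1−0.39)·2.1020 ≈ 1.2822.
Golden rule sets MPK = n+g+δ: 0.49·k^(0.49−1) = 0.18, so k_gold = (0.49/0.18)^(1/0.51) ≈ 7.1251.
y_gold = 7.1251^0.49 ≈ 2.6174, c_gold = y_gold − 0.18·k_gold ≈ 1.3349.
Gain: Δc = 1.3349 − 1.2822 ≈ 0.0527.

Δc ≈ 0.0527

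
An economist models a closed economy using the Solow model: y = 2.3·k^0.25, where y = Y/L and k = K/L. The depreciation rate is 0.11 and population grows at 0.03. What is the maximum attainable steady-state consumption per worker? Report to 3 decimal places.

c_gold ≈ 2.763

The effective depreciation rate is n + δ = 0.03 + 0.11 = 0.14.
Golden rule sets MPK = n+δ: 0.25·2.3·k^(0.25−1) = 0.14, so k_gold = (0.25·2.3/0.14)^(1/0.75) ≈ 6.5774.
y_gold = 2.3·6.5774^0.25 ≈ 3.6833.
c_gold = y_gold − (n+δ)·k_gold = 3.6833 − 0.14·6.5774 ≈ 2.7625.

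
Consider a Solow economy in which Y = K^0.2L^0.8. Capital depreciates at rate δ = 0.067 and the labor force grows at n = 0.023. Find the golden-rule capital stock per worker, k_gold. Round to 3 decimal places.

k_gold ≈ 2.713

The effective depreciation rate is n + δ = 0.023 + 0.067 = 0.09.
Setting f'(k) = n+δ gives 0.2·k^(0.2−1) = 0.09, hence k_gold = (0.2/0.09)^(1/0.8) ≈ 2.7132.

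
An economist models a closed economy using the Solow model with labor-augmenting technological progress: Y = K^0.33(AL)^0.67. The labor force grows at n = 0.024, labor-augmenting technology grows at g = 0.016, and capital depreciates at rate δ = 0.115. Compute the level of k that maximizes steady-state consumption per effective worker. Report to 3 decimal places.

n + g + δ = 0.024 + 0.016 + 0.115 = 0.155.
Maximizing c = f(k) − (n+g+δ)·k gives f'(k) = n+g+δ, i.e. 0.33·k^(0.33−1) = 0.155, so k_gold = (0.33/0.155)^(1/0.67) ≈ 3.0890.

k_gold ≈ 3.089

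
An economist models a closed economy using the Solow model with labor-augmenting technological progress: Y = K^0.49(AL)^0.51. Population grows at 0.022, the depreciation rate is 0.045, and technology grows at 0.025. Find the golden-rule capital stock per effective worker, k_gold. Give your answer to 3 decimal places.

k_gold ≈ 26.566

The effective depreciation rate is n + g + δ = 0.022 + 0.025 + 0.045 = 0.092.
Golden rule sets MPK = n+g+δ: 0.49·k^(0.49−1) = 0.092, so k_gold = (0.49/0.092)^(1/0.51) ≈ 26.5662.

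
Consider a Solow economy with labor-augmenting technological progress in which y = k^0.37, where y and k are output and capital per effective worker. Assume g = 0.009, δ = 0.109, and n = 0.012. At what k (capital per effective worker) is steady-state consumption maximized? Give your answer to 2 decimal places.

The effective depreciation rate is n + g + δ = 0.012 + 0.009 + 0.109 = 0.13.
Maximizing c = f(k) − (n+g+δ)·k gives f'(k) = n+g+δ, i.e. 0.37·k^(0.37−1) = 0.13, so k_gold = (0.37/0.13)^(1/0.63) ≈ 5.2607.

k_gold ≈ 5.26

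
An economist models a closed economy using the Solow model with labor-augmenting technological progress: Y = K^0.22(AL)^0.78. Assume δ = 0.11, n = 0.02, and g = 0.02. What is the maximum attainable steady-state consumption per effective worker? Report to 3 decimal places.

c_gold ≈ 0.869

n + g + δ = 0.02 + 0.02 + 0.11 = 0.15.
Setting f'(k) = n+g+δ gives 0.22·k^(0.22−1) = 0.15, hence k_gold = (0.22/0.15)^(1/0.78) ≈ 1.6340.
y_gold = 1.6340^0.22 ≈ 1.1141.
c_gold = y_gold − (n+g+δ)·k_gold = 1.1141 − 0.15·1.6340 ≈ 0.8690.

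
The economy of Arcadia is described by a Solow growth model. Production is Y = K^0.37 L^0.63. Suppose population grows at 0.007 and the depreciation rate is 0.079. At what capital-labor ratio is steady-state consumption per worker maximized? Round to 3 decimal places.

k_gold ≈ 10.136

The effective depreciation rate is n + δ = 0.007 + 0.079 = 0.086.
Maximizing c = f(k) − (n+δ)·k gives f'(k) = n+δ, i.e. 0.37·k^(0.37−1) = 0.086, so k_gold = (0.37/0.086)^(1/0.63) ≈ 10.1363.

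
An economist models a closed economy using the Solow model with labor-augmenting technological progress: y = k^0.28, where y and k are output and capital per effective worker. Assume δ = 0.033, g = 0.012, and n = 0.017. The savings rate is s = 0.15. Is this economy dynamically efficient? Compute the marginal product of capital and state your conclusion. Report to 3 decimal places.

Break-even investment rate: n + g + δ = 0.017 + 0.012 + 0.033 = 0.062.
Steady-state k*: s·k^0.28 = 0.062·k gives k* = (0.15/0.062)^(1/0.72) ≈ 3.4113.
MPK = 0.28·3.4113^(-0.72) ≈ 0.1157.
MPK > n+g+δ = 0.062, so the economy is dynamically efficient (under-saving).

dynamically efficient; MPK ≈ 0.116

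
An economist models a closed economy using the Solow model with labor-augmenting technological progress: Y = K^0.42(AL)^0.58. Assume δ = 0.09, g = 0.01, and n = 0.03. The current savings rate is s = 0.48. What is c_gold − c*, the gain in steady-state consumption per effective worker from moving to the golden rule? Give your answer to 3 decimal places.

Δc ≈ 0.017

The effective depreciation rate is n + g + δ = 0.03 + 0.01 + 0.09 = 0.13.
Current steady state (s = 0.48): k* = (0.48/0.13)^(1/0.58) ≈ 9.5082, y* = 9.5082^0.42 ≈ 2.5751, c* = (1−0.48)·2.5751 ≈ 1.3391.
Setting f'(k) = n+g+δ gives 0.42·k^(0.42−1) = 0.13, hence k_gold = (0.42/0.13)^(1/0.58) ≈ 7.5529.
y_gold = 7.5529^0.42 ≈ 2.3378, c_gold = y_gold − 0.13·k_gold ≈ 1.3559.
Gain: Δc = 1.3559 − 1.3391 ≈ 0.0168.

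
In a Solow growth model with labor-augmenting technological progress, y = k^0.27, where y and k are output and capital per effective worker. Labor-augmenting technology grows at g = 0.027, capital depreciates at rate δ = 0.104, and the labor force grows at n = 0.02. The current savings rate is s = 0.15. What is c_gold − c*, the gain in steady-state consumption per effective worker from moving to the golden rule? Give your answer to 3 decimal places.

The effective depreciation rate is n + g + δ = 0.02 + 0.027 + 0.104 = 0.151.
Current steady state (s = 0.15): k* = (0.15/0.151)^(1/0.73) ≈ 0.9909, y* = 0.9909^0.27 ≈ 0.9975, c* = (1−0.15)·0.9975 ≈ 0.8479.
Golden rule sets MPK = n+g+δ: 0.27·k^(0.27−1) = 0.151, so k_gold = (0.27/0.151)^(1/0.73) ≈ 2.2168.
y_gold = 2.2168^0.27 ≈ 1.2398, c_gold = y_gold − 0.151·k_gold ≈ 0.9050.
Gain: Δc = 0.9050 − 0.8479 ≈ 0.0571.

Δc ≈ 0.057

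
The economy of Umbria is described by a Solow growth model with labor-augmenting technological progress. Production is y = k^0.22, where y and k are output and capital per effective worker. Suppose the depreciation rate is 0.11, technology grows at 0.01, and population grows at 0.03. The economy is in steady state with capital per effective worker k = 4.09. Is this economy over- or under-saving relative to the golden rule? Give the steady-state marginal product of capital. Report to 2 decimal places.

over-saving; MPK ≈ 0.07

Capital per effective worker breaks even when investment replaces (n + g + δ)·k; here n + g + δ = 0.15.
MPK = 0.22·k^(0.22−1) = 0.22·4.09^(-0.78) ≈ 0.0733.
MPK < 0.15, so the economy is dynamically inefficient (over-saving).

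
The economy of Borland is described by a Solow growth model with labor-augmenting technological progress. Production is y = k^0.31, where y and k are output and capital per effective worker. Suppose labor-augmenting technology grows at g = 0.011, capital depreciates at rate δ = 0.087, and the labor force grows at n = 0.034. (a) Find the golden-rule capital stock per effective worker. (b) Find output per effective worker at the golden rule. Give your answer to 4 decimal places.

(a) k_gold ≈ 3.4465; (b) y_gold ≈ 1.4675

Break-even investment rate: n + g + δ = 0.034 + 0.011 + 0.087 = 0.132.
At the golden rule the marginal product of capital equals n+g+δ: 0.31·k^(0.31−1) = 0.132. Solving, k_gold = (0.31/0.132)^(1/0.69) ≈ 3.4465.
y_gold = 3.4465^0.31 ≈ 1.4675.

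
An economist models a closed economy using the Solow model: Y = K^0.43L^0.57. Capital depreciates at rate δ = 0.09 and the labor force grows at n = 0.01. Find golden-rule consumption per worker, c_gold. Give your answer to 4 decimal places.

n + δ = 0.01 + 0.09 = 0.1.
At the golden rule the marginal product of capital equals n+δ: 0.43·k^(0.43−1) = 0.1. Solving, k_gold = (0.43/0.1)^(1/0.57) ≈ 12.9225.
y_gold = 12.9225^0.43 ≈ 3.0052.
c_gold = y_gold − (n+δ)·k_gold = 3.0052 − 0.1·12.9225 ≈ 1.7130.

c_gold ≈ 1.7130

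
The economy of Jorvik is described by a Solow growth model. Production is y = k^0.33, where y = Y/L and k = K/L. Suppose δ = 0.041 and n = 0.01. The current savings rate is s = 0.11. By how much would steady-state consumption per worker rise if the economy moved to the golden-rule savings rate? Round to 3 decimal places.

Δc ≈ 0.381

n + δ = 0.01 + 0.041 = 0.051.
Current steady state (s = 0.11): k* = (0.11/0.051)^(1/0.67) ≈ 3.1495, y* = 3.1495^0.33 ≈ 1.4602, c* = (1−0.11)·1.4602 ≈ 1.2996.
Setting f'(k) = n+δ gives 0.33·k^(0.33−1) = 0.051, hence k_gold = (0.33/0.051)^(1/0.67) ≈ 16.2317.
y_gold = 16.2317^0.33 ≈ 2.5085, c_gold = y_gold − 0.051·k_gold ≈ 1.6807.
Gain: Δc = 1.6807 − 1.2996 ≈ 0.3811.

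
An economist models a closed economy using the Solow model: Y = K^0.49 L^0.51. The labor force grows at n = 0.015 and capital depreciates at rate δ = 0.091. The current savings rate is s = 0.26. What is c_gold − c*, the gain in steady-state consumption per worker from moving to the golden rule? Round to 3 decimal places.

Capital per worker breaks even when investment replaces (n + δ)·k; here n + δ = 0.106.
Current steady state (s = 0.26): k* = (0.26/0.106)^(1/0.51) ≈ 5.8084, y* = 5.8084^0.49 ≈ 2.3680, c* = (1−0.26)·2.3680 ≈ 1.7523.
Setting f'(k) = n+δ gives 0.49·k^(0.49−1) = 0.106, hence k_gold = (0.49/0.106)^(1/0.51) ≈ 20.1236.
y_gold = 20.1236^0.49 ≈ 4.3533, c_gold = y_gold − 0.106·k_gold ≈ 2.2202.
Gain: Δc = 2.2202 − 1.7523 ≈ 0.4678.

Δc ≈ 0.468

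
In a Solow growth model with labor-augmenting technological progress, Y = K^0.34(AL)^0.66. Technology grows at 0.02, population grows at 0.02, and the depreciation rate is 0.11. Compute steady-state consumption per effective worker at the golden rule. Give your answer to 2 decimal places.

c_gold ≈ 1.01

n + g + δ = 0.02 + 0.02 + 0.11 = 0.15.
Maximizing c = f(k) − (n+g+δ)·k gives f'(k) = n+g+δ, i.e. 0.34·k^(0.34−1) = 0.15, so k_gold = (0.34/0.15)^(1/0.66) ≈ 3.4551.
y_gold = 3.4551^0.34 ≈ 1.5243.
c_gold = y_gold − (n+g+δ)·k_gold = 1.5243 − 0.15·3.4551 ≈ 1.0061.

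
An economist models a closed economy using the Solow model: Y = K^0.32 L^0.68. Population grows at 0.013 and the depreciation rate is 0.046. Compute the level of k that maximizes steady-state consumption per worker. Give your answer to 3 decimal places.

k_gold ≈ 12.018

n + δ = 0.013 + 0.046 = 0.059.
Golden rule sets MPK = n+δ: 0.32·k^(0.32−1) = 0.059, so k_gold = (0.32/0.059)^(1/0.68) ≈ 12.0185.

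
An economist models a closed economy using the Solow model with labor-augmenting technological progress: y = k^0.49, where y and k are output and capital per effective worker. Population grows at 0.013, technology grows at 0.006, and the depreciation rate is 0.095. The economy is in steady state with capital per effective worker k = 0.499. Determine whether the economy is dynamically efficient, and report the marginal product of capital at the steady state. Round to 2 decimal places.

Break-even investment rate: n + g + δ = 0.013 + 0.006 + 0.095 = 0.114.
MPK = 0.49·k^(0.49−1) = 0.49·0.499^(-0.51) ≈ 0.6985.
MPK > 0.114, so the economy is dynamically efficient (under-saving).

dynamically efficient; MPK ≈ 0.70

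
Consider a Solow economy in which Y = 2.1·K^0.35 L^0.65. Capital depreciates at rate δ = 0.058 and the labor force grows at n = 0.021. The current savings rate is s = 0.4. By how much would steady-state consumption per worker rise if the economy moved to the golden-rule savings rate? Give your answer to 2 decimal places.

Δc ≈ 0.04

n + δ = 0.021 + 0.058 = 0.079.
Current steady state (s = 0.4): k* = (0.4·2.1/0.079)^(1/0.65) ≈ 37.9721, y* = 2.1·37.9721^0.35 ≈ 7.4995, c* = (1−0.4)·7.4995 ≈ 4.4997.
Golden rule sets MPK = n+δ: 0.35·2.1·k^(0.35−1) = 0.079, so k_gold = (0.35·2.1/0.079)^(1/0.65) ≈ 30.9205.
y_gold = 2.1·30.9205^0.35 ≈ 6.9792, c_gold = y_gold − 0.079·k_gold ≈ 4.5365.
Gain: Δc = 4.5365 − 4.4997 ≈ 0.0368.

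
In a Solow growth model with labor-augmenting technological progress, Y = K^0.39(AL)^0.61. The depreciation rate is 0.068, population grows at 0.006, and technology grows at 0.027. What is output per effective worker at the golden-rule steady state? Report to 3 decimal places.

n + g + δ = 0.006 + 0.027 + 0.068 = 0.101.
Setting f'(k) = n+g+δ gives 0.39·k^(0.39−1) = 0.101, hence k_gold = (0.39/0.101)^(1/0.61) ≈ 9.1596.
Output: y_gold = k_gold^0.39 = 9.1596^0.39 ≈ 2.3721.

y_gold ≈ 2.372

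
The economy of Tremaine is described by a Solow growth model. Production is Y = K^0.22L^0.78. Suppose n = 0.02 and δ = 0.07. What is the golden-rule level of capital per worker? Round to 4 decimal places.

n + δ = 0.02 + 0.07 = 0.09.
Setting f'(k) = n+δ gives 0.22·k^(0.22−1) = 0.09, hence k_gold = (0.22/0.09)^(1/0.78) ≈ 3.1453.

k_gold ≈ 3.1453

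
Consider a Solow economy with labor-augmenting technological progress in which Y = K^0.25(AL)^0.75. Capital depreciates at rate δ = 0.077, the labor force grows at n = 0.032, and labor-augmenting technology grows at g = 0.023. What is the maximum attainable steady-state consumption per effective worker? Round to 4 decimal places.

Capital per effective worker breaks even when investment replaces (n + g + δ)·k; here n + g + δ = 0.132.
Setting f'(k) = n+g+δ gives 0.25·k^(0.25−1) = 0.132, hence k_gold = (0.25/0.132)^(1/0.75) ≈ 2.3433.
y_gold = 2.3433^0.25 ≈ 1.2372.
c_gold = y_gold − (n+g+δ)·k_gold = 1.2372 − 0.132·2.3433 ≈ 0.9279.

c_gold ≈ 0.9279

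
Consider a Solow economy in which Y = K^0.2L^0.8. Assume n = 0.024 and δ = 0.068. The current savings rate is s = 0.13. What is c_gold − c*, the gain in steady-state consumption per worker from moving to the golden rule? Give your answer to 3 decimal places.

Δc ≈ 0.023

Break-even investment rate: n + δ = 0.024 + 0.068 = 0.092.
Current steady state (s = 0.13): k* = (0.13/0.092)^(1/0.8) ≈ 1.5406, y* = 1.5406^0.2 ≈ 1.0903, c* = (1−0.13)·1.0903 ≈ 0.9485.
At the golden rule the marginal product of capital equals n+δ: 0.2·k^(0.2−1) = 0.092. Solving, k_gold = (0.2/0.092)^(1/0.8) ≈ 2.6397.
y_gold = 2.6397^0.2 ≈ 1.2143, c_gold = y_gold − 0.092·k_gold ≈ 0.9714.
Gain: Δc = 0.9714 − 0.9485 ≈ 0.0229.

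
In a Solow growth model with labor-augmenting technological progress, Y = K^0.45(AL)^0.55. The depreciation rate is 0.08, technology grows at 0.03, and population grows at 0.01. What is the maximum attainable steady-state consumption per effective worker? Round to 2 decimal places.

Break-even investment rate: n + g + δ = 0.01 + 0.03 + 0.08 = 0.12.
At the golden rule the marginal product of capital equals n+g+δ: 0.45·k^(0.45−1) = 0.12. Solving, k_gold = (0.45/0.12)^(1/0.55) ≈ 11.0584.
y_gold = 11.0584^0.45 ≈ 2.9489.
c_gold = y_gold − (n+g+δ)·k_gold = 2.9489 − 0.12·11.0584 ≈ 1.6219.

c_gold ≈ 1.62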